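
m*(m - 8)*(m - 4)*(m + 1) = m^4 - 11*m^3 + 20*m^2 + 32*m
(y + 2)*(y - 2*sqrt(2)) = y^2 - 2*sqrt(2)*y + 2*y - 4*sqrt(2)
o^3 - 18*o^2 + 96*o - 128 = (o - 8)^2*(o - 2)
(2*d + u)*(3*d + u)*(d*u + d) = 6*d^3*u + 6*d^3 + 5*d^2*u^2 + 5*d^2*u + d*u^3 + d*u^2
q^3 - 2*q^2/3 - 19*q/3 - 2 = (q - 3)*(q + 1/3)*(q + 2)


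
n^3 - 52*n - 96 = (n - 8)*(n + 2)*(n + 6)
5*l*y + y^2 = y*(5*l + y)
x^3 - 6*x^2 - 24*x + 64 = (x - 8)*(x - 2)*(x + 4)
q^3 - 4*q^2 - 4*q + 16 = (q - 4)*(q - 2)*(q + 2)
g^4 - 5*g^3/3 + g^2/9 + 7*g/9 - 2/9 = (g - 1)^2*(g - 1/3)*(g + 2/3)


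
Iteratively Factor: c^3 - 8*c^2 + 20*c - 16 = (c - 2)*(c^2 - 6*c + 8) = (c - 4)*(c - 2)*(c - 2)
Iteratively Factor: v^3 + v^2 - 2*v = (v - 1)*(v^2 + 2*v) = v*(v - 1)*(v + 2)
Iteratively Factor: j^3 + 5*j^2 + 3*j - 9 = (j + 3)*(j^2 + 2*j - 3) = (j - 1)*(j + 3)*(j + 3)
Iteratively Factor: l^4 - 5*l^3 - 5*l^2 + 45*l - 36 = (l - 4)*(l^3 - l^2 - 9*l + 9) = (l - 4)*(l - 3)*(l^2 + 2*l - 3) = (l - 4)*(l - 3)*(l + 3)*(l - 1)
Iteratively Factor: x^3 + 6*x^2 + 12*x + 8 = (x + 2)*(x^2 + 4*x + 4) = (x + 2)^2*(x + 2)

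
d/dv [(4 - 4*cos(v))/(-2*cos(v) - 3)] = -20*sin(v)/(2*cos(v) + 3)^2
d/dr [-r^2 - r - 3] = -2*r - 1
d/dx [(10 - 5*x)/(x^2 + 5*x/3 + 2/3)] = 45*(x^2 - 4*x - 4)/(9*x^4 + 30*x^3 + 37*x^2 + 20*x + 4)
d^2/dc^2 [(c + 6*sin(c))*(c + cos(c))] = -6*c*sin(c) - c*cos(c) - 2*sin(c) - 12*sin(2*c) + 12*cos(c) + 2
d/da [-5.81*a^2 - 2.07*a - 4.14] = -11.62*a - 2.07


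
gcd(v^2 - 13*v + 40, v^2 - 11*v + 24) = v - 8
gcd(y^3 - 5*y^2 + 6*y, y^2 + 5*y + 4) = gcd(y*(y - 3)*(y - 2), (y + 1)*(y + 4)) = 1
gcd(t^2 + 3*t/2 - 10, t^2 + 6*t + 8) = t + 4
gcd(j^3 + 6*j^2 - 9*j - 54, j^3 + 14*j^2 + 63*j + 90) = j^2 + 9*j + 18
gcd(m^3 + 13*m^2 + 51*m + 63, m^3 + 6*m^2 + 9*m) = m^2 + 6*m + 9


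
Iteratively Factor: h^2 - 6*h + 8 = (h - 4)*(h - 2)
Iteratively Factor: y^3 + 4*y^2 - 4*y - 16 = (y + 4)*(y^2 - 4) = (y + 2)*(y + 4)*(y - 2)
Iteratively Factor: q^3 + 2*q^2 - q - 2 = (q - 1)*(q^2 + 3*q + 2) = (q - 1)*(q + 2)*(q + 1)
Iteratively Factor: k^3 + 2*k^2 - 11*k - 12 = (k - 3)*(k^2 + 5*k + 4) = (k - 3)*(k + 1)*(k + 4)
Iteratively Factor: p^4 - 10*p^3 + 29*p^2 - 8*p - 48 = (p - 4)*(p^3 - 6*p^2 + 5*p + 12) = (p - 4)*(p - 3)*(p^2 - 3*p - 4) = (p - 4)*(p - 3)*(p + 1)*(p - 4)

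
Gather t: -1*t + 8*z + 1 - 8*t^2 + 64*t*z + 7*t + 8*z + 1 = -8*t^2 + t*(64*z + 6) + 16*z + 2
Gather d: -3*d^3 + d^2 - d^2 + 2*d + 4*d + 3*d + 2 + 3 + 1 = -3*d^3 + 9*d + 6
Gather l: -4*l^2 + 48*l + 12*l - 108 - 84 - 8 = -4*l^2 + 60*l - 200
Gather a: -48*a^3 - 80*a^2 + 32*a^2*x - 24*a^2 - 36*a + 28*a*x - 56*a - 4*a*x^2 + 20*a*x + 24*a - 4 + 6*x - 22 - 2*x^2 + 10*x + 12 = -48*a^3 + a^2*(32*x - 104) + a*(-4*x^2 + 48*x - 68) - 2*x^2 + 16*x - 14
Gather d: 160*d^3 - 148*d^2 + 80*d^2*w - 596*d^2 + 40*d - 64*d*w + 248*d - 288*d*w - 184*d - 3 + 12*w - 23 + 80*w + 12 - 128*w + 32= 160*d^3 + d^2*(80*w - 744) + d*(104 - 352*w) - 36*w + 18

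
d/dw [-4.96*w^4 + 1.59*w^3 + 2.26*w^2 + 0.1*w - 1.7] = -19.84*w^3 + 4.77*w^2 + 4.52*w + 0.1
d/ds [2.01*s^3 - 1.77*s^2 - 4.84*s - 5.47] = 6.03*s^2 - 3.54*s - 4.84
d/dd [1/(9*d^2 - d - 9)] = (1 - 18*d)/(-9*d^2 + d + 9)^2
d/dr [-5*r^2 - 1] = -10*r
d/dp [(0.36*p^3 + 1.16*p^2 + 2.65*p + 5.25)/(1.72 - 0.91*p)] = (-0.6552*p^3 + 0.802*p^2 + 3.9904*p + 9.3355)/(0.8281*p^2 - 3.1304*p + 2.9584)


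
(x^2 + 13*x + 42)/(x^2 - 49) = (x + 6)/(x - 7)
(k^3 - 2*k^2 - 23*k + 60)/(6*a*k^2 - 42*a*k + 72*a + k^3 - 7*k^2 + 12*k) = (k + 5)/(6*a + k)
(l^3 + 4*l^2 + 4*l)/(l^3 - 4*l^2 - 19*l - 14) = l*(l + 2)/(l^2 - 6*l - 7)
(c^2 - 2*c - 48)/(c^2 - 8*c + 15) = (c^2 - 2*c - 48)/(c^2 - 8*c + 15)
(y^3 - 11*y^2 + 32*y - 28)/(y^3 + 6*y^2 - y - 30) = (y^2 - 9*y + 14)/(y^2 + 8*y + 15)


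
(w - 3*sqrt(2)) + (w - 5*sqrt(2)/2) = 2*w - 11*sqrt(2)/2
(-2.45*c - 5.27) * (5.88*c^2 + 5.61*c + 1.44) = -14.406*c^3 - 44.7321*c^2 - 33.0927*c - 7.5888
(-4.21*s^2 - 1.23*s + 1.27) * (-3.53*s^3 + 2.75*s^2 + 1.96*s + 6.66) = 14.8613*s^5 - 7.2356*s^4 - 16.1172*s^3 - 26.9569*s^2 - 5.7026*s + 8.4582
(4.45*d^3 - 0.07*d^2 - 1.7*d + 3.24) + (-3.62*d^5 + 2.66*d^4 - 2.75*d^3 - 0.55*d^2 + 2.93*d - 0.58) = -3.62*d^5 + 2.66*d^4 + 1.7*d^3 - 0.62*d^2 + 1.23*d + 2.66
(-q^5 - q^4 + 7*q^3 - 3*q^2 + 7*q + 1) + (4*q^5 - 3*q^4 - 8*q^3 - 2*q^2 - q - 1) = 3*q^5 - 4*q^4 - q^3 - 5*q^2 + 6*q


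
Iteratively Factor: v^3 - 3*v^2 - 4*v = (v - 4)*(v^2 + v) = v*(v - 4)*(v + 1)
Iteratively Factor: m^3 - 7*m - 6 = (m + 2)*(m^2 - 2*m - 3) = (m + 1)*(m + 2)*(m - 3)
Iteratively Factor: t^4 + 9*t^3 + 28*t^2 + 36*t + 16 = (t + 2)*(t^3 + 7*t^2 + 14*t + 8) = (t + 2)^2*(t^2 + 5*t + 4) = (t + 1)*(t + 2)^2*(t + 4)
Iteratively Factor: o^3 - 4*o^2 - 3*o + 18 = (o - 3)*(o^2 - o - 6) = (o - 3)*(o + 2)*(o - 3)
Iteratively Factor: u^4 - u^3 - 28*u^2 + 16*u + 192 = (u - 4)*(u^3 + 3*u^2 - 16*u - 48) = (u - 4)*(u + 3)*(u^2 - 16) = (u - 4)^2*(u + 3)*(u + 4)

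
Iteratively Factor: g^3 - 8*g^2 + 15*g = (g - 3)*(g^2 - 5*g) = (g - 5)*(g - 3)*(g)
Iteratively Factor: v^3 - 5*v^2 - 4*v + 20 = (v - 5)*(v^2 - 4) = (v - 5)*(v + 2)*(v - 2)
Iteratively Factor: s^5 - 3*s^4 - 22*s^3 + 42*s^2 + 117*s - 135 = (s + 3)*(s^4 - 6*s^3 - 4*s^2 + 54*s - 45) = (s - 3)*(s + 3)*(s^3 - 3*s^2 - 13*s + 15) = (s - 5)*(s - 3)*(s + 3)*(s^2 + 2*s - 3) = (s - 5)*(s - 3)*(s + 3)^2*(s - 1)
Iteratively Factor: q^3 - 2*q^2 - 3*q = (q + 1)*(q^2 - 3*q) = q*(q + 1)*(q - 3)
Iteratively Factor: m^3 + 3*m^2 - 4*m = (m)*(m^2 + 3*m - 4) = m*(m - 1)*(m + 4)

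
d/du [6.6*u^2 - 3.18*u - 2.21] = 13.2*u - 3.18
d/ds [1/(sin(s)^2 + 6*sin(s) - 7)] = -2*(sin(s) + 3)*cos(s)/(sin(s)^2 + 6*sin(s) - 7)^2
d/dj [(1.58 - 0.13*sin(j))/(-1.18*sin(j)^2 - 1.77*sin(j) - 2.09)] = (-0.1534*sin(j)^2 + 3.7288*sin(j) + 3.0683)*cos(j)/(1.3924*sin(j)^4 + 4.1772*sin(j)^3 + 8.0653*sin(j)^2 + 7.3986*sin(j) + 4.3681)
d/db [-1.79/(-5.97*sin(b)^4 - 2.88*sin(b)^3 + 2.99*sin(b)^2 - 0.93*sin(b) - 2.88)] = (-42.7452*sin(b)^3 - 15.4656*sin(b)^2 + 10.7042*sin(b) - 1.6647)*cos(b)/(5.97*sin(b)^4 + 2.88*sin(b)^3 - 2.99*sin(b)^2 + 0.93*sin(b) + 2.88)^2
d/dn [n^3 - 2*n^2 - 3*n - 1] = 3*n^2 - 4*n - 3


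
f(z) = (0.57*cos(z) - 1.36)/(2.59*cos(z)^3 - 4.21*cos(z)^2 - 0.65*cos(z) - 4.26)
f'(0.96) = 0.17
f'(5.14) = -0.21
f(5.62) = 0.15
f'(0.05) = 0.01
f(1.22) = 0.24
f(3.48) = 0.20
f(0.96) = 0.19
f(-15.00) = 0.24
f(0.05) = 0.12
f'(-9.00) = 0.10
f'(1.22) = 0.23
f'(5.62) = -0.09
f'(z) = (0.57*cos(z) - 1.36)*(7.77*sin(z)*cos(z)^2 - 8.42*sin(z)*cos(z) - 0.65*sin(z))/(2.59*cos(z)^3 - 4.21*cos(z)^2 - 0.65*cos(z) - 4.26)^2 - 0.57*sin(z)/(2.59*cos(z)^3 - 4.21*cos(z)^2 - 0.65*cos(z) - 4.26)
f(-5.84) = 0.13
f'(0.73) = 0.11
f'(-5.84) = 0.06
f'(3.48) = 0.08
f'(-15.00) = 0.17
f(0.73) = 0.16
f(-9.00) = 0.21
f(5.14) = 0.22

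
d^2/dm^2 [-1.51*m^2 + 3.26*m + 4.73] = -3.02000000000000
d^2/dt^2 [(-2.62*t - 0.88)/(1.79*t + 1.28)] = 6.366672/(1.79*t + 1.28)^3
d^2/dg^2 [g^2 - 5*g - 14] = 2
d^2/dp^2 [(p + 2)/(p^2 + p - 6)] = 2*(-3*(p + 1)*(p^2 + p - 6) + (p + 2)*(2*p + 1)^2)/(p^2 + p - 6)^3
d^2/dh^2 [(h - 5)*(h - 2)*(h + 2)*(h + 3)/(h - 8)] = 6*(h^4 - 22*h^3 + 144*h^2 - 128*h - 364)/(h^3 - 24*h^2 + 192*h - 512)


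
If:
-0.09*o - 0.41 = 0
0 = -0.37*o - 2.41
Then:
No Solution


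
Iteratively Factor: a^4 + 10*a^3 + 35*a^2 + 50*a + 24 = (a + 3)*(a^3 + 7*a^2 + 14*a + 8) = (a + 3)*(a + 4)*(a^2 + 3*a + 2) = (a + 1)*(a + 3)*(a + 4)*(a + 2)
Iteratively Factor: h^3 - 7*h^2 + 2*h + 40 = (h - 4)*(h^2 - 3*h - 10) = (h - 5)*(h - 4)*(h + 2)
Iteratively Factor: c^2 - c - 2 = (c + 1)*(c - 2)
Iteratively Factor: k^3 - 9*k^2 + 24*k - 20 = (k - 2)*(k^2 - 7*k + 10) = (k - 5)*(k - 2)*(k - 2)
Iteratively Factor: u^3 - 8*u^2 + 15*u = (u)*(u^2 - 8*u + 15) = u*(u - 3)*(u - 5)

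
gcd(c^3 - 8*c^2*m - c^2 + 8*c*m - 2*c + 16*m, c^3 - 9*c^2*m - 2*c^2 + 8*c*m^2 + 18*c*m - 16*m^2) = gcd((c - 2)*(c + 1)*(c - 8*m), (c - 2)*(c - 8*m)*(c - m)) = c^2 - 8*c*m - 2*c + 16*m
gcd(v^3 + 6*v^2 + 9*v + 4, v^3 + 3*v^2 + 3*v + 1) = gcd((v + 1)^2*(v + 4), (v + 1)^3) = v^2 + 2*v + 1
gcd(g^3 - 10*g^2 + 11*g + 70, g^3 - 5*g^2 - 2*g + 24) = g + 2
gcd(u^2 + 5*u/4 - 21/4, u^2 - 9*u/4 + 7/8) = u - 7/4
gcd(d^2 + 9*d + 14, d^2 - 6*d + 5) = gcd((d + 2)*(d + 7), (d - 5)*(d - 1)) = 1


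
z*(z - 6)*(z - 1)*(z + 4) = z^4 - 3*z^3 - 22*z^2 + 24*z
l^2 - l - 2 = (l - 2)*(l + 1)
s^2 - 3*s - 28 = (s - 7)*(s + 4)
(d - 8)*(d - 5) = d^2 - 13*d + 40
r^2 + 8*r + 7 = (r + 1)*(r + 7)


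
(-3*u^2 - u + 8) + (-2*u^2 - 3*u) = -5*u^2 - 4*u + 8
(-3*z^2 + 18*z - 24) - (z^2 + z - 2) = -4*z^2 + 17*z - 22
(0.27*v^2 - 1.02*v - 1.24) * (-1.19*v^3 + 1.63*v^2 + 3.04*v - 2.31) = -0.3213*v^5 + 1.6539*v^4 + 0.6338*v^3 - 5.7457*v^2 - 1.4134*v + 2.8644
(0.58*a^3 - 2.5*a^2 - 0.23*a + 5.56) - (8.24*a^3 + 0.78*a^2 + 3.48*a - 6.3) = -7.66*a^3 - 3.28*a^2 - 3.71*a + 11.86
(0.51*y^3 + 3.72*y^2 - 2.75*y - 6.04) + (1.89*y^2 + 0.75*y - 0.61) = 0.51*y^3 + 5.61*y^2 - 2.0*y - 6.65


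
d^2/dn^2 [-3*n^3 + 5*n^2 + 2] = 10 - 18*n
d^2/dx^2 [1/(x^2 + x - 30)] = 2*(-x^2 - x + (2*x + 1)^2 + 30)/(x^2 + x - 30)^3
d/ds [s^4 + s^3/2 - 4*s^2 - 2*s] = 4*s^3 + 3*s^2/2 - 8*s - 2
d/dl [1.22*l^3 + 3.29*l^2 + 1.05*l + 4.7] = 3.66*l^2 + 6.58*l + 1.05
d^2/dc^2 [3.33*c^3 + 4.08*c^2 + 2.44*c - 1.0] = 19.98*c + 8.16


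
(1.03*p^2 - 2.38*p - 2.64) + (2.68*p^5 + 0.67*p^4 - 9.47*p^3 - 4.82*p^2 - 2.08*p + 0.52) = 2.68*p^5 + 0.67*p^4 - 9.47*p^3 - 3.79*p^2 - 4.46*p - 2.12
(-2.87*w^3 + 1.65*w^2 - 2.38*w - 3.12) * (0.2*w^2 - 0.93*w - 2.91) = -0.574*w^5 + 2.9991*w^4 + 6.3412*w^3 - 3.2121*w^2 + 9.8274*w + 9.0792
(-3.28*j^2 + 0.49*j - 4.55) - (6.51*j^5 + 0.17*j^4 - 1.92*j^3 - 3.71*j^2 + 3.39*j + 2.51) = -6.51*j^5 - 0.17*j^4 + 1.92*j^3 + 0.43*j^2 - 2.9*j - 7.06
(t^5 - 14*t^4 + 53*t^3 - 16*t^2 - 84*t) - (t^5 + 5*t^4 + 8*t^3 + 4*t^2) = -19*t^4 + 45*t^3 - 20*t^2 - 84*t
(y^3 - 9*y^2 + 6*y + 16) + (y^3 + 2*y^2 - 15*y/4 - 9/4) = 2*y^3 - 7*y^2 + 9*y/4 + 55/4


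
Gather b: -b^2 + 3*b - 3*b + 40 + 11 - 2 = 49 - b^2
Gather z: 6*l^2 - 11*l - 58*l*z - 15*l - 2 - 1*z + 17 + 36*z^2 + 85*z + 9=6*l^2 - 26*l + 36*z^2 + z*(84 - 58*l) + 24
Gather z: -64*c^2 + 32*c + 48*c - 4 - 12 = -64*c^2 + 80*c - 16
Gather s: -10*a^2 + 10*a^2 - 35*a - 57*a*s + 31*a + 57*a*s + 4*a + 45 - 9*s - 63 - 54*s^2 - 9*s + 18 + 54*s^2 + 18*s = 0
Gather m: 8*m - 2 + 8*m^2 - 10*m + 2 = 8*m^2 - 2*m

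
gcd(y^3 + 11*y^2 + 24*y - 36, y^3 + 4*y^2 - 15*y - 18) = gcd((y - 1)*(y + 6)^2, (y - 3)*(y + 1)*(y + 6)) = y + 6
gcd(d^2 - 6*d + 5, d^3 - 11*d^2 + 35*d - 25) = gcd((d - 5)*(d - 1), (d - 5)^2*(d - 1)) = d^2 - 6*d + 5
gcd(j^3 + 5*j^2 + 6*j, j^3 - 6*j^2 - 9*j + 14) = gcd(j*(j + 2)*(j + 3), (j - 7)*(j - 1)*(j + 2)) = j + 2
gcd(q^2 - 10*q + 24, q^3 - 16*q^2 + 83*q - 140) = q - 4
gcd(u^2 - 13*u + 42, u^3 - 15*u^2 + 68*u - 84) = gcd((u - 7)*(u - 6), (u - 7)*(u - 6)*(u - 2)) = u^2 - 13*u + 42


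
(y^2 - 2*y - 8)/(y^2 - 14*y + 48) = (y^2 - 2*y - 8)/(y^2 - 14*y + 48)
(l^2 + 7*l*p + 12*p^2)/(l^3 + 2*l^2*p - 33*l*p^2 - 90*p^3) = (-l - 4*p)/(-l^2 + l*p + 30*p^2)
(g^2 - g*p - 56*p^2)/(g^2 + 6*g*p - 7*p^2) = (-g + 8*p)/(-g + p)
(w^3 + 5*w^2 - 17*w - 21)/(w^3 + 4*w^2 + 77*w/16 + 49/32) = 32*(w^3 + 5*w^2 - 17*w - 21)/(32*w^3 + 128*w^2 + 154*w + 49)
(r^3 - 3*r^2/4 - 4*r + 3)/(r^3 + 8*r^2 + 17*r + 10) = (4*r^2 - 11*r + 6)/(4*(r^2 + 6*r + 5))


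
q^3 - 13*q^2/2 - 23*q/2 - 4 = (q - 8)*(q + 1/2)*(q + 1)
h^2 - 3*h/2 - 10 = (h - 4)*(h + 5/2)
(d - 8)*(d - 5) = d^2 - 13*d + 40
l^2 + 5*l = l*(l + 5)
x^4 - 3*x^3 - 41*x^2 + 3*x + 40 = (x - 8)*(x - 1)*(x + 1)*(x + 5)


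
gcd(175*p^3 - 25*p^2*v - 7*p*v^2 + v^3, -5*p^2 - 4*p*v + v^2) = 5*p - v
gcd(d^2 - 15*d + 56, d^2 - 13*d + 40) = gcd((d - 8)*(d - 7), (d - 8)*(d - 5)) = d - 8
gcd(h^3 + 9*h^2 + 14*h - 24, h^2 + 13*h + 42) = h + 6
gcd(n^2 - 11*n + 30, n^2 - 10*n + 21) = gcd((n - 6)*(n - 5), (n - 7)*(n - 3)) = 1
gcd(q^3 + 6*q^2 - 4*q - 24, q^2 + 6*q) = q + 6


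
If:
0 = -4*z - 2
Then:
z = -1/2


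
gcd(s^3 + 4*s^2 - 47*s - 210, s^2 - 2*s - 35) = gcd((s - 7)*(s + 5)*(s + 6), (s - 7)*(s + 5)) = s^2 - 2*s - 35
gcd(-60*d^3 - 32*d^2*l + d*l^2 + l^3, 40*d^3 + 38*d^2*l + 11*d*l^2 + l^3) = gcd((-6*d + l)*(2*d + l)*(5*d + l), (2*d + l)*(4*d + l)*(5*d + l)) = 10*d^2 + 7*d*l + l^2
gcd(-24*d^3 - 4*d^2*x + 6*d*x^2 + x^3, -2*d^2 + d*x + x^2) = 2*d + x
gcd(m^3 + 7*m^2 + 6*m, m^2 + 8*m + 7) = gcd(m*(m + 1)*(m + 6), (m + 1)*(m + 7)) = m + 1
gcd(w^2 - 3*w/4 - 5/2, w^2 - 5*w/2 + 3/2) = 1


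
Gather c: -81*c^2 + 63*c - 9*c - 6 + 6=-81*c^2 + 54*c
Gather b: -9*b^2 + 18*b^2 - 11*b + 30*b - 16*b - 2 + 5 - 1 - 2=9*b^2 + 3*b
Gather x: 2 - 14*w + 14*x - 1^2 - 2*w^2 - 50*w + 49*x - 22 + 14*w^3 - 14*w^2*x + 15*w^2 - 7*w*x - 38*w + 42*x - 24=14*w^3 + 13*w^2 - 102*w + x*(-14*w^2 - 7*w + 105) - 45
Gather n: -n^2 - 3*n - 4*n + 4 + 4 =-n^2 - 7*n + 8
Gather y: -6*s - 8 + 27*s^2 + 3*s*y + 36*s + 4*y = 27*s^2 + 30*s + y*(3*s + 4) - 8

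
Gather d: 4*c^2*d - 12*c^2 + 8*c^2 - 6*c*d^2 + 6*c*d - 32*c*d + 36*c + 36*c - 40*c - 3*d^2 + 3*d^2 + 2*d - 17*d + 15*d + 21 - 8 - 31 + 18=-4*c^2 - 6*c*d^2 + 32*c + d*(4*c^2 - 26*c)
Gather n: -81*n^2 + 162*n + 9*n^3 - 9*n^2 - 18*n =9*n^3 - 90*n^2 + 144*n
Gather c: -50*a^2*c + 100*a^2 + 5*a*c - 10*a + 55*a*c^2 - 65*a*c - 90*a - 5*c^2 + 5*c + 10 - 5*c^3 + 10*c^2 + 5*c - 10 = 100*a^2 - 100*a - 5*c^3 + c^2*(55*a + 5) + c*(-50*a^2 - 60*a + 10)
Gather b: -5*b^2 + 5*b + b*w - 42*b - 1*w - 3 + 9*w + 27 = -5*b^2 + b*(w - 37) + 8*w + 24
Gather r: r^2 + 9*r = r^2 + 9*r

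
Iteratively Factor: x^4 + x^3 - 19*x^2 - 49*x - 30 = (x - 5)*(x^3 + 6*x^2 + 11*x + 6) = (x - 5)*(x + 3)*(x^2 + 3*x + 2) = (x - 5)*(x + 1)*(x + 3)*(x + 2)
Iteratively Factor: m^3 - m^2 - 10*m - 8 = (m - 4)*(m^2 + 3*m + 2) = (m - 4)*(m + 2)*(m + 1)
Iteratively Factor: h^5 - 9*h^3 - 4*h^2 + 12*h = (h - 1)*(h^4 + h^3 - 8*h^2 - 12*h) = (h - 3)*(h - 1)*(h^3 + 4*h^2 + 4*h) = (h - 3)*(h - 1)*(h + 2)*(h^2 + 2*h) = (h - 3)*(h - 1)*(h + 2)^2*(h)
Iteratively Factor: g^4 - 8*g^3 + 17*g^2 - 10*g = (g - 5)*(g^3 - 3*g^2 + 2*g) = g*(g - 5)*(g^2 - 3*g + 2) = g*(g - 5)*(g - 1)*(g - 2)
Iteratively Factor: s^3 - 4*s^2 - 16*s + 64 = (s - 4)*(s^2 - 16) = (s - 4)*(s + 4)*(s - 4)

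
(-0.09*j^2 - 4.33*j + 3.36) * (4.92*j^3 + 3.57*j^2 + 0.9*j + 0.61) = -0.4428*j^5 - 21.6249*j^4 + 0.992099999999998*j^3 + 8.0433*j^2 + 0.3827*j + 2.0496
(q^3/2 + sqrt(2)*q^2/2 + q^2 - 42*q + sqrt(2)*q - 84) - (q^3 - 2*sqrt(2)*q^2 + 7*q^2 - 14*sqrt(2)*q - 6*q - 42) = -q^3/2 - 6*q^2 + 5*sqrt(2)*q^2/2 - 36*q + 15*sqrt(2)*q - 42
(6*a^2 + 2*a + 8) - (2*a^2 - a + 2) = 4*a^2 + 3*a + 6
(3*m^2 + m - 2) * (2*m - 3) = 6*m^3 - 7*m^2 - 7*m + 6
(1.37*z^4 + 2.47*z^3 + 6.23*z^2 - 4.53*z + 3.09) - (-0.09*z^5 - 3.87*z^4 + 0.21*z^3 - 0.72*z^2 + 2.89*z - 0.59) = 0.09*z^5 + 5.24*z^4 + 2.26*z^3 + 6.95*z^2 - 7.42*z + 3.68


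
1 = 1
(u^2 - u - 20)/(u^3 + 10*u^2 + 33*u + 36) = (u - 5)/(u^2 + 6*u + 9)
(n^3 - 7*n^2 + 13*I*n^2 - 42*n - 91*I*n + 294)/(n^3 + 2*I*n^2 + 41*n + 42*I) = (n^2 + n*(-7 + 6*I) - 42*I)/(n^2 - 5*I*n + 6)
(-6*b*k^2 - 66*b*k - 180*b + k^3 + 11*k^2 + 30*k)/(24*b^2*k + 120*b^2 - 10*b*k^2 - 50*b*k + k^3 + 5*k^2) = (-k - 6)/(4*b - k)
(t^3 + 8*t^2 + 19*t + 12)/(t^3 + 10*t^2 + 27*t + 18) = (t + 4)/(t + 6)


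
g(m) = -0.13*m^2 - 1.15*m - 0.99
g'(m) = -0.26*m - 1.15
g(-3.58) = 1.46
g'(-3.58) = -0.22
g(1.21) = -2.57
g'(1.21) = -1.46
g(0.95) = -2.20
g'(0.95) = -1.40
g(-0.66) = -0.29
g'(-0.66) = -0.98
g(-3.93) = 1.52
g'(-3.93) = -0.13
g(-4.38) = 1.55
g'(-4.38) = -0.01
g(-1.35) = 0.33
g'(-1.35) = -0.80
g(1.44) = -2.92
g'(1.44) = -1.52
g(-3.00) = 1.29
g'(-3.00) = -0.37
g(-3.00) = 1.29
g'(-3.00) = -0.37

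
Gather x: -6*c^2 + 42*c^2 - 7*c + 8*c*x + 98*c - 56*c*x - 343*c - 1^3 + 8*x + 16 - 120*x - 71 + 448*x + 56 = 36*c^2 - 252*c + x*(336 - 48*c)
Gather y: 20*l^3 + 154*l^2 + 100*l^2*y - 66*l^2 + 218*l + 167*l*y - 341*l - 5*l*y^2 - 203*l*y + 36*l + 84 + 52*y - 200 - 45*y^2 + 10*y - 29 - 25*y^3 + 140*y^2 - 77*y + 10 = 20*l^3 + 88*l^2 - 87*l - 25*y^3 + y^2*(95 - 5*l) + y*(100*l^2 - 36*l - 15) - 135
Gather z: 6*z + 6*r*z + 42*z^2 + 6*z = 42*z^2 + z*(6*r + 12)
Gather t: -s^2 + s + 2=-s^2 + s + 2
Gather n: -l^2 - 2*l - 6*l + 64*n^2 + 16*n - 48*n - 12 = -l^2 - 8*l + 64*n^2 - 32*n - 12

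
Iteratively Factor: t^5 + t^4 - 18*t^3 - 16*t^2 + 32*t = (t)*(t^4 + t^3 - 18*t^2 - 16*t + 32) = t*(t - 1)*(t^3 + 2*t^2 - 16*t - 32) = t*(t - 4)*(t - 1)*(t^2 + 6*t + 8) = t*(t - 4)*(t - 1)*(t + 4)*(t + 2)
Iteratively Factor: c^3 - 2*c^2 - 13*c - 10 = (c + 2)*(c^2 - 4*c - 5) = (c + 1)*(c + 2)*(c - 5)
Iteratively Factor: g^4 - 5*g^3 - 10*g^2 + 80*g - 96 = (g - 2)*(g^3 - 3*g^2 - 16*g + 48) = (g - 2)*(g + 4)*(g^2 - 7*g + 12) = (g - 3)*(g - 2)*(g + 4)*(g - 4)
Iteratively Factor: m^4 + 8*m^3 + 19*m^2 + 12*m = (m)*(m^3 + 8*m^2 + 19*m + 12) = m*(m + 3)*(m^2 + 5*m + 4) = m*(m + 1)*(m + 3)*(m + 4)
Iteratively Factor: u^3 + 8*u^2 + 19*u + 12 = (u + 3)*(u^2 + 5*u + 4) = (u + 3)*(u + 4)*(u + 1)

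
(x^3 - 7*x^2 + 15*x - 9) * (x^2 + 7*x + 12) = x^5 - 22*x^3 + 12*x^2 + 117*x - 108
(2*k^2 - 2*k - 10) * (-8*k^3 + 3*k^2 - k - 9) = -16*k^5 + 22*k^4 + 72*k^3 - 46*k^2 + 28*k + 90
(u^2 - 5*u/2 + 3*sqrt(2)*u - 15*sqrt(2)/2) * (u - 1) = u^3 - 7*u^2/2 + 3*sqrt(2)*u^2 - 21*sqrt(2)*u/2 + 5*u/2 + 15*sqrt(2)/2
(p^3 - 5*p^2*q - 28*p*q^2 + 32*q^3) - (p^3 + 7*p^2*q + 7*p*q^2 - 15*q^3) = -12*p^2*q - 35*p*q^2 + 47*q^3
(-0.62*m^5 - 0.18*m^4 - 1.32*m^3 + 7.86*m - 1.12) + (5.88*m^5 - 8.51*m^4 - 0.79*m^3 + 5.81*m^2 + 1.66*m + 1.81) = 5.26*m^5 - 8.69*m^4 - 2.11*m^3 + 5.81*m^2 + 9.52*m + 0.69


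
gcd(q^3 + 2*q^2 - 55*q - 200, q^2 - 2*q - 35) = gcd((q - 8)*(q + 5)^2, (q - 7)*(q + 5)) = q + 5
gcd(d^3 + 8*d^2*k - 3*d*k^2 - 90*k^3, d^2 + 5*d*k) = d + 5*k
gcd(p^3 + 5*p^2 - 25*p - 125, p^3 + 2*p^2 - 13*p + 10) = p + 5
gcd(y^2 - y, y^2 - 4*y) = y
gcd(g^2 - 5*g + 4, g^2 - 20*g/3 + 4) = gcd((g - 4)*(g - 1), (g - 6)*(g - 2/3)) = 1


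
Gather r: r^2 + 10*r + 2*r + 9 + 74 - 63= r^2 + 12*r + 20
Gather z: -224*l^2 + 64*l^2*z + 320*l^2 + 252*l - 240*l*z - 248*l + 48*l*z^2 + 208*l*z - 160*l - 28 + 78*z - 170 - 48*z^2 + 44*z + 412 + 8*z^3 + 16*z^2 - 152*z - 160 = 96*l^2 - 156*l + 8*z^3 + z^2*(48*l - 32) + z*(64*l^2 - 32*l - 30) + 54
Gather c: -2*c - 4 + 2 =-2*c - 2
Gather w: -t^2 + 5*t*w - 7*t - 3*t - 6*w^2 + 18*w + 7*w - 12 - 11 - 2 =-t^2 - 10*t - 6*w^2 + w*(5*t + 25) - 25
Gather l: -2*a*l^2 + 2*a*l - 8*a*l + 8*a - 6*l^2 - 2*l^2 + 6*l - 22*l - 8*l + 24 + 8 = 8*a + l^2*(-2*a - 8) + l*(-6*a - 24) + 32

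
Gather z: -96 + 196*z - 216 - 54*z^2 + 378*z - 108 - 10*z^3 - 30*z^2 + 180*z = -10*z^3 - 84*z^2 + 754*z - 420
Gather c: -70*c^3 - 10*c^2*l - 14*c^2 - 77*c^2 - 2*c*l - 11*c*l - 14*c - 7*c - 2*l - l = -70*c^3 + c^2*(-10*l - 91) + c*(-13*l - 21) - 3*l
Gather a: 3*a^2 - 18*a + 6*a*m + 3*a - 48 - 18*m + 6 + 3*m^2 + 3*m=3*a^2 + a*(6*m - 15) + 3*m^2 - 15*m - 42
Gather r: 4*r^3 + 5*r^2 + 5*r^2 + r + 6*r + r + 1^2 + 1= 4*r^3 + 10*r^2 + 8*r + 2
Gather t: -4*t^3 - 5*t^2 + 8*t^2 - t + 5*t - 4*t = -4*t^3 + 3*t^2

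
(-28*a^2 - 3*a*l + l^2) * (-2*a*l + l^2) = 56*a^3*l - 22*a^2*l^2 - 5*a*l^3 + l^4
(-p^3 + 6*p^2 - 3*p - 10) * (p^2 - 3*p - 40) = -p^5 + 9*p^4 + 19*p^3 - 241*p^2 + 150*p + 400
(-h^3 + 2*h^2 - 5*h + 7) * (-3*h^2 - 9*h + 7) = 3*h^5 + 3*h^4 - 10*h^3 + 38*h^2 - 98*h + 49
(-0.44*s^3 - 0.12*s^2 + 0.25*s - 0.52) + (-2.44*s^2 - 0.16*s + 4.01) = -0.44*s^3 - 2.56*s^2 + 0.09*s + 3.49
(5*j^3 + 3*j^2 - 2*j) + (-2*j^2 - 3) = 5*j^3 + j^2 - 2*j - 3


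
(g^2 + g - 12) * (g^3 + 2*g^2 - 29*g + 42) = g^5 + 3*g^4 - 39*g^3 - 11*g^2 + 390*g - 504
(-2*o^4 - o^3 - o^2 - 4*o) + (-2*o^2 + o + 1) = -2*o^4 - o^3 - 3*o^2 - 3*o + 1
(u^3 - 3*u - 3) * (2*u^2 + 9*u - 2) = 2*u^5 + 9*u^4 - 8*u^3 - 33*u^2 - 21*u + 6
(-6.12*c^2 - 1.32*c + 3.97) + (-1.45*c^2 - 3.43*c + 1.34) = -7.57*c^2 - 4.75*c + 5.31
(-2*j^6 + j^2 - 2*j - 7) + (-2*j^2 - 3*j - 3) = -2*j^6 - j^2 - 5*j - 10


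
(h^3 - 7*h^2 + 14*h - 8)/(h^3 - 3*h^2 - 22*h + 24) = (h^2 - 6*h + 8)/(h^2 - 2*h - 24)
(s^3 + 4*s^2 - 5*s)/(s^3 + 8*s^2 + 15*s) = (s - 1)/(s + 3)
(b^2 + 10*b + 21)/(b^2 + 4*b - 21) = (b + 3)/(b - 3)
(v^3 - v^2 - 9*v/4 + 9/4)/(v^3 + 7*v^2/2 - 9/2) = (v - 3/2)/(v + 3)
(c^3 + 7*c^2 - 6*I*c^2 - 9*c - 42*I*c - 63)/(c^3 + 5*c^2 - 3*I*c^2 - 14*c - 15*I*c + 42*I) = (c - 3*I)/(c - 2)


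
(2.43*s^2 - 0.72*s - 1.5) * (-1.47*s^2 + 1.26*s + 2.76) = -3.5721*s^4 + 4.1202*s^3 + 8.0046*s^2 - 3.8772*s - 4.14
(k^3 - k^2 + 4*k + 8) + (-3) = k^3 - k^2 + 4*k + 5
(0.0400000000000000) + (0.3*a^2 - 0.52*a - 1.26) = 0.3*a^2 - 0.52*a - 1.22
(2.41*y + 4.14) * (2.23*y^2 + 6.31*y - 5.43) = 5.3743*y^3 + 24.4393*y^2 + 13.0371*y - 22.4802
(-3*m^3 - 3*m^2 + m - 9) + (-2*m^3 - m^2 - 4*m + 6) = -5*m^3 - 4*m^2 - 3*m - 3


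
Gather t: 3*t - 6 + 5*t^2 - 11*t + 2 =5*t^2 - 8*t - 4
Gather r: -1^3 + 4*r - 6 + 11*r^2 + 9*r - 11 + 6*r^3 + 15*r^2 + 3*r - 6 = 6*r^3 + 26*r^2 + 16*r - 24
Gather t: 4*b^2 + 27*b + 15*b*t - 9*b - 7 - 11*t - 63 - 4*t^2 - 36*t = 4*b^2 + 18*b - 4*t^2 + t*(15*b - 47) - 70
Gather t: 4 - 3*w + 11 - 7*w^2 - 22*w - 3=-7*w^2 - 25*w + 12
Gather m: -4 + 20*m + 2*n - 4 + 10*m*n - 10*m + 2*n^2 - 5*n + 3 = m*(10*n + 10) + 2*n^2 - 3*n - 5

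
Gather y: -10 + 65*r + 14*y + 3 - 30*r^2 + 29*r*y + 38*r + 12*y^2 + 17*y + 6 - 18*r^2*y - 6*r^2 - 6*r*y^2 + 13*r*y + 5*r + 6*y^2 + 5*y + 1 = -36*r^2 + 108*r + y^2*(18 - 6*r) + y*(-18*r^2 + 42*r + 36)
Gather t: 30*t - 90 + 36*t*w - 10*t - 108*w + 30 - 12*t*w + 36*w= t*(24*w + 20) - 72*w - 60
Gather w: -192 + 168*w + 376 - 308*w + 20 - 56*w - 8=196 - 196*w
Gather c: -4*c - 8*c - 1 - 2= -12*c - 3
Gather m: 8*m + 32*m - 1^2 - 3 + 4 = 40*m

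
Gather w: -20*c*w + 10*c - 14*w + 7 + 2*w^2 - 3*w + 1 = 10*c + 2*w^2 + w*(-20*c - 17) + 8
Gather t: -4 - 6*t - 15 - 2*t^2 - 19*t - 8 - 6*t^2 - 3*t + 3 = -8*t^2 - 28*t - 24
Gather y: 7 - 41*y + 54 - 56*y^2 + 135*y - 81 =-56*y^2 + 94*y - 20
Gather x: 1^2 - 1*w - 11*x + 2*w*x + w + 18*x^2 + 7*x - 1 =18*x^2 + x*(2*w - 4)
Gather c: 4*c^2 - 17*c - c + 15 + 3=4*c^2 - 18*c + 18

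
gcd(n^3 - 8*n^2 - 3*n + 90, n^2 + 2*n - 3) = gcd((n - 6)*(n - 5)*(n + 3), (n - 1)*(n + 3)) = n + 3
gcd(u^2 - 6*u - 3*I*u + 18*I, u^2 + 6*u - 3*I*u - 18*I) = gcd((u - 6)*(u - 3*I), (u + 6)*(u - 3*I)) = u - 3*I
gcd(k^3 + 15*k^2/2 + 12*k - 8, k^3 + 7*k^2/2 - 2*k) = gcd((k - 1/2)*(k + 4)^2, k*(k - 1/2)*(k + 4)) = k^2 + 7*k/2 - 2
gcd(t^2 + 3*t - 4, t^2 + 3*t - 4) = t^2 + 3*t - 4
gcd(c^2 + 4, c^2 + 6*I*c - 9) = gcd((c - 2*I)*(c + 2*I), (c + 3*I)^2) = 1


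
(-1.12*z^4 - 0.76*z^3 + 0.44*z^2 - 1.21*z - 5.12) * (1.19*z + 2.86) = -1.3328*z^5 - 4.1076*z^4 - 1.65*z^3 - 0.1815*z^2 - 9.5534*z - 14.6432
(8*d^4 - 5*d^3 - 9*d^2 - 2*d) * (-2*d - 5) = -16*d^5 - 30*d^4 + 43*d^3 + 49*d^2 + 10*d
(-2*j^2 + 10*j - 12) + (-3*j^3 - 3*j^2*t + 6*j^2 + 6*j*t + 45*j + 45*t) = -3*j^3 - 3*j^2*t + 4*j^2 + 6*j*t + 55*j + 45*t - 12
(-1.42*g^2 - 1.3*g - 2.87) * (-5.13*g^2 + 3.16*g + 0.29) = 7.2846*g^4 + 2.1818*g^3 + 10.2033*g^2 - 9.4462*g - 0.8323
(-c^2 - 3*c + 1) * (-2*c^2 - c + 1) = 2*c^4 + 7*c^3 - 4*c + 1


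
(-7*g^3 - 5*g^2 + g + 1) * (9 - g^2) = 7*g^5 + 5*g^4 - 64*g^3 - 46*g^2 + 9*g + 9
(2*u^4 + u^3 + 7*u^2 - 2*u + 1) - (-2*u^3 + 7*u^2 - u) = 2*u^4 + 3*u^3 - u + 1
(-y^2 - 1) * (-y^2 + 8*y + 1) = y^4 - 8*y^3 - 8*y - 1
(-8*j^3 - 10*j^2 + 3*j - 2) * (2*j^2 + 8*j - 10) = -16*j^5 - 84*j^4 + 6*j^3 + 120*j^2 - 46*j + 20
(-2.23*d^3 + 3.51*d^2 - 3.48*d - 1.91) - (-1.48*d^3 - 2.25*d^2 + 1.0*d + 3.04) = -0.75*d^3 + 5.76*d^2 - 4.48*d - 4.95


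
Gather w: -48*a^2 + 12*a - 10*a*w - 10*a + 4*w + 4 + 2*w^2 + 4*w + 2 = -48*a^2 + 2*a + 2*w^2 + w*(8 - 10*a) + 6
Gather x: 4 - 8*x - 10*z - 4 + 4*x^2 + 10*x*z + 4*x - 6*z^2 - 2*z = 4*x^2 + x*(10*z - 4) - 6*z^2 - 12*z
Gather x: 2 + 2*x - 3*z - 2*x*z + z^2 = x*(2 - 2*z) + z^2 - 3*z + 2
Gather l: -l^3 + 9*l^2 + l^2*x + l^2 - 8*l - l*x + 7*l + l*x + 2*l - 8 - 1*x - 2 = -l^3 + l^2*(x + 10) + l - x - 10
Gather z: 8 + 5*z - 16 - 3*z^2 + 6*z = -3*z^2 + 11*z - 8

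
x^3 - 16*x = x*(x - 4)*(x + 4)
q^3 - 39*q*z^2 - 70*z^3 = (q - 7*z)*(q + 2*z)*(q + 5*z)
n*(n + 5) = n^2 + 5*n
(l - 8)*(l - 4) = l^2 - 12*l + 32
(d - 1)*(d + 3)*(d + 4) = d^3 + 6*d^2 + 5*d - 12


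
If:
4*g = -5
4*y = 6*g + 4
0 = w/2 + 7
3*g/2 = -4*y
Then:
No Solution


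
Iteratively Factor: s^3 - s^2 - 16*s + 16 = (s - 1)*(s^2 - 16) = (s - 4)*(s - 1)*(s + 4)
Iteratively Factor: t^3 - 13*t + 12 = (t + 4)*(t^2 - 4*t + 3) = (t - 3)*(t + 4)*(t - 1)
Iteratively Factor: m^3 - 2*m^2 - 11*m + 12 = (m + 3)*(m^2 - 5*m + 4) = (m - 1)*(m + 3)*(m - 4)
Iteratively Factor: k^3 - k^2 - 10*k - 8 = (k + 2)*(k^2 - 3*k - 4) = (k + 1)*(k + 2)*(k - 4)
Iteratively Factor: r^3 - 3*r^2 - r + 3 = (r + 1)*(r^2 - 4*r + 3) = (r - 1)*(r + 1)*(r - 3)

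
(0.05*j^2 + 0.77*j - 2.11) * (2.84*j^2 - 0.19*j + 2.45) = 0.142*j^4 + 2.1773*j^3 - 6.0162*j^2 + 2.2874*j - 5.1695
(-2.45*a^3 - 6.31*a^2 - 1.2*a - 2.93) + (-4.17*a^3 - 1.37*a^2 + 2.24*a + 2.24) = -6.62*a^3 - 7.68*a^2 + 1.04*a - 0.69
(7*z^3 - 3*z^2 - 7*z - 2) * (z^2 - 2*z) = 7*z^5 - 17*z^4 - z^3 + 12*z^2 + 4*z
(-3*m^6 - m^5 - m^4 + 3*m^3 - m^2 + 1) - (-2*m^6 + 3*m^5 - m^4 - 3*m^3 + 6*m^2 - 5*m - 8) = -m^6 - 4*m^5 + 6*m^3 - 7*m^2 + 5*m + 9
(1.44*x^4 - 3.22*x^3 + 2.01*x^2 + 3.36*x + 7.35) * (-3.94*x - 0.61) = -5.6736*x^5 + 11.8084*x^4 - 5.9552*x^3 - 14.4645*x^2 - 31.0086*x - 4.4835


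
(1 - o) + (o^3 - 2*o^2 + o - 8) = o^3 - 2*o^2 - 7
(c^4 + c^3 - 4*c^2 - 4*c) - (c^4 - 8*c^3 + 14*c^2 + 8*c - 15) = 9*c^3 - 18*c^2 - 12*c + 15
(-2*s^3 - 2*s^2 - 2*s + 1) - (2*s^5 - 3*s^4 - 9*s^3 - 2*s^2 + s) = -2*s^5 + 3*s^4 + 7*s^3 - 3*s + 1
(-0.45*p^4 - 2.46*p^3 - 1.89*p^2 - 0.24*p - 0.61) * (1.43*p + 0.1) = -0.6435*p^5 - 3.5628*p^4 - 2.9487*p^3 - 0.5322*p^2 - 0.8963*p - 0.061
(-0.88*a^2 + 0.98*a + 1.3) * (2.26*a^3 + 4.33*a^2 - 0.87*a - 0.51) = -1.9888*a^5 - 1.5956*a^4 + 7.947*a^3 + 5.2252*a^2 - 1.6308*a - 0.663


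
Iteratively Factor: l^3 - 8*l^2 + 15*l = (l)*(l^2 - 8*l + 15) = l*(l - 3)*(l - 5)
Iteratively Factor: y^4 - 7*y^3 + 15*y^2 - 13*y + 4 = (y - 1)*(y^3 - 6*y^2 + 9*y - 4) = (y - 4)*(y - 1)*(y^2 - 2*y + 1) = (y - 4)*(y - 1)^2*(y - 1)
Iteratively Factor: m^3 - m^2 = (m)*(m^2 - m) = m*(m - 1)*(m)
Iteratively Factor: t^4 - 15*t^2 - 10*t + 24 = (t - 1)*(t^3 + t^2 - 14*t - 24) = (t - 4)*(t - 1)*(t^2 + 5*t + 6) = (t - 4)*(t - 1)*(t + 3)*(t + 2)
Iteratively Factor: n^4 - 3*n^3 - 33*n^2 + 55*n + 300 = (n - 5)*(n^3 + 2*n^2 - 23*n - 60) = (n - 5)*(n + 4)*(n^2 - 2*n - 15) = (n - 5)^2*(n + 4)*(n + 3)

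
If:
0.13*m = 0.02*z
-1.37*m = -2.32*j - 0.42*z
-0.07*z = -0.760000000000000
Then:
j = -0.98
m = 1.67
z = 10.86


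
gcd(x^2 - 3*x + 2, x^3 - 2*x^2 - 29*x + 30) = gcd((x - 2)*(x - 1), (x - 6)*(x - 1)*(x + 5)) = x - 1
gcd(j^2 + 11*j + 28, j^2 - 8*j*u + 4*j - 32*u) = j + 4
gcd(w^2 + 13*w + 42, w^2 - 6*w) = 1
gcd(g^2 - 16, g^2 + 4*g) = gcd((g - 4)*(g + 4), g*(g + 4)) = g + 4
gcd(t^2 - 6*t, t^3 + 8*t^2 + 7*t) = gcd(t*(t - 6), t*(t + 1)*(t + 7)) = t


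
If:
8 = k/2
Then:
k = 16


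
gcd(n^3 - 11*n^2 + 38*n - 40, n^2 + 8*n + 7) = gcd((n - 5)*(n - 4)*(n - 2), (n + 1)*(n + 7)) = 1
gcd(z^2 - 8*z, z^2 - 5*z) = z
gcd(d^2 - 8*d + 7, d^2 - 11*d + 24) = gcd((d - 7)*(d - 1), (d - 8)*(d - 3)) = 1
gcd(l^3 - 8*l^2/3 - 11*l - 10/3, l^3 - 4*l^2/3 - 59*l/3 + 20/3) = l - 5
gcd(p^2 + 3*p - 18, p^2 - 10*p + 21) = p - 3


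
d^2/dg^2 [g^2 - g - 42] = 2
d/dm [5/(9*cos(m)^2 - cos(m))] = 5*(-sin(m)/cos(m)^2 + 18*tan(m))/(9*cos(m) - 1)^2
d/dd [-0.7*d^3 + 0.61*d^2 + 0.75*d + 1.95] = -2.1*d^2 + 1.22*d + 0.75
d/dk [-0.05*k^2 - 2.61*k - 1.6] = -0.1*k - 2.61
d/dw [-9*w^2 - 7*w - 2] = -18*w - 7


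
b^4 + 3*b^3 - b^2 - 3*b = b*(b - 1)*(b + 1)*(b + 3)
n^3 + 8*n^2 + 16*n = n*(n + 4)^2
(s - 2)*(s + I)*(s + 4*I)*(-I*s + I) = -I*s^4 + 5*s^3 + 3*I*s^3 - 15*s^2 + 2*I*s^2 + 10*s - 12*I*s + 8*I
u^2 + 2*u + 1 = (u + 1)^2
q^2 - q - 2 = (q - 2)*(q + 1)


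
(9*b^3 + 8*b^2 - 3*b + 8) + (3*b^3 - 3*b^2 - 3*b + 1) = 12*b^3 + 5*b^2 - 6*b + 9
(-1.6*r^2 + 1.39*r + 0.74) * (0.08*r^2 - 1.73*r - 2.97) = -0.128*r^4 + 2.8792*r^3 + 2.4065*r^2 - 5.4085*r - 2.1978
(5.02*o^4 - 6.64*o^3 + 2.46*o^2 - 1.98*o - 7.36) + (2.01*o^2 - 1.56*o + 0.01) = 5.02*o^4 - 6.64*o^3 + 4.47*o^2 - 3.54*o - 7.35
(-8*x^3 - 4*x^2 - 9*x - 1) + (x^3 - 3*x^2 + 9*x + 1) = -7*x^3 - 7*x^2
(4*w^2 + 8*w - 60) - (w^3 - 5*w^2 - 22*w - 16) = -w^3 + 9*w^2 + 30*w - 44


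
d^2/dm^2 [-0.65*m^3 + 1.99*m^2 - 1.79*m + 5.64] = 3.98 - 3.9*m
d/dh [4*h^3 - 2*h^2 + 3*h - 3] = 12*h^2 - 4*h + 3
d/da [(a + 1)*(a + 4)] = 2*a + 5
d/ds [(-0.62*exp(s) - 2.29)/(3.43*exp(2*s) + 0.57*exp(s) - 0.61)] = (2.1266*exp(2*s) + 15.7094*exp(s) + 1.6835)*exp(s)/(11.7649*exp(4*s) + 3.9102*exp(3*s) - 3.8597*exp(2*s) - 0.6954*exp(s) + 0.3721)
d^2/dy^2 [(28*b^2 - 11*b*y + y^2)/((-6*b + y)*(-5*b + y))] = b^2*(-364*b^2 + 132*b*y - 12*y^2)/(27000*b^6 - 29700*b^5*y + 13590*b^4*y^2 - 3311*b^3*y^3 + 453*b^2*y^4 - 33*b*y^5 + y^6)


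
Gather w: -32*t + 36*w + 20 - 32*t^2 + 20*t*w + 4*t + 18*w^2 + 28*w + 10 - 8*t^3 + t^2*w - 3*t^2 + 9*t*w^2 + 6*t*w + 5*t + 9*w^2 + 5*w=-8*t^3 - 35*t^2 - 23*t + w^2*(9*t + 27) + w*(t^2 + 26*t + 69) + 30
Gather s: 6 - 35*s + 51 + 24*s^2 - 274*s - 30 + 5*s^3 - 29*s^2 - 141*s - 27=5*s^3 - 5*s^2 - 450*s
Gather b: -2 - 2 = -4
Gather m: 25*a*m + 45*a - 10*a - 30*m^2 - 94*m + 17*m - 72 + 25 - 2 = 35*a - 30*m^2 + m*(25*a - 77) - 49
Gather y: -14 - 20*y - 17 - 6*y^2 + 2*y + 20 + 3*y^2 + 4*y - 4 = -3*y^2 - 14*y - 15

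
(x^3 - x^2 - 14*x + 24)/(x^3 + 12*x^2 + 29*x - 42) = (x^3 - x^2 - 14*x + 24)/(x^3 + 12*x^2 + 29*x - 42)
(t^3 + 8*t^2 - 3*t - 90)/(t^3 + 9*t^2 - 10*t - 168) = (t^2 + 2*t - 15)/(t^2 + 3*t - 28)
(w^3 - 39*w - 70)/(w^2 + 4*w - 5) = (w^2 - 5*w - 14)/(w - 1)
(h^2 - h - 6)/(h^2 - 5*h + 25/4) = 4*(h^2 - h - 6)/(4*h^2 - 20*h + 25)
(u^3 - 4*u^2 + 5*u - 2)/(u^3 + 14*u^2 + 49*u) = (u^3 - 4*u^2 + 5*u - 2)/(u*(u^2 + 14*u + 49))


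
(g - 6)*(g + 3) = g^2 - 3*g - 18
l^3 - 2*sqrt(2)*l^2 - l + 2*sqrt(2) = (l - 1)*(l + 1)*(l - 2*sqrt(2))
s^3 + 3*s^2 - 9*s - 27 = (s - 3)*(s + 3)^2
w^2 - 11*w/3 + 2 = (w - 3)*(w - 2/3)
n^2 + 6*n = n*(n + 6)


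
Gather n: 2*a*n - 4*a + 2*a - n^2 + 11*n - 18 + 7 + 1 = -2*a - n^2 + n*(2*a + 11) - 10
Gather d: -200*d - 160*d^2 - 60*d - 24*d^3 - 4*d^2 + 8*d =-24*d^3 - 164*d^2 - 252*d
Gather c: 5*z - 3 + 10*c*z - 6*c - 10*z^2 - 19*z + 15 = c*(10*z - 6) - 10*z^2 - 14*z + 12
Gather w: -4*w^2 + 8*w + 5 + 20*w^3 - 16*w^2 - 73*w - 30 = 20*w^3 - 20*w^2 - 65*w - 25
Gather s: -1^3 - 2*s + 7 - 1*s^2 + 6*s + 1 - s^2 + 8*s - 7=-2*s^2 + 12*s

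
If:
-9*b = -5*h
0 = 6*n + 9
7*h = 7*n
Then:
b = -5/6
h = -3/2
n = -3/2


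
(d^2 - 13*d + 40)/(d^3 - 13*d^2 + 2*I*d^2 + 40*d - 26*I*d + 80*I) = 1/(d + 2*I)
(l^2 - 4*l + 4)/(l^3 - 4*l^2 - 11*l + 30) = (l - 2)/(l^2 - 2*l - 15)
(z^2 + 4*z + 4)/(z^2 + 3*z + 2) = (z + 2)/(z + 1)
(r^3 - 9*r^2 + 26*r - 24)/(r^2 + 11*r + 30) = (r^3 - 9*r^2 + 26*r - 24)/(r^2 + 11*r + 30)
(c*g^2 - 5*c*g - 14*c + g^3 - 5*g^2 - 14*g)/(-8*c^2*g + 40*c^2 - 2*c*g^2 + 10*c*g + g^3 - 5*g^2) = (-c*g^2 + 5*c*g + 14*c - g^3 + 5*g^2 + 14*g)/(8*c^2*g - 40*c^2 + 2*c*g^2 - 10*c*g - g^3 + 5*g^2)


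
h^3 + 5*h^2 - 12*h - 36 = (h - 3)*(h + 2)*(h + 6)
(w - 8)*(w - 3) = w^2 - 11*w + 24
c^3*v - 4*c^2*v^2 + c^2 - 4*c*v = c*(c - 4*v)*(c*v + 1)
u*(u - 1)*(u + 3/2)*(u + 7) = u^4 + 15*u^3/2 + 2*u^2 - 21*u/2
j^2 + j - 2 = (j - 1)*(j + 2)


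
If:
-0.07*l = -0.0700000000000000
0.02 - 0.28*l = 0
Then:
No Solution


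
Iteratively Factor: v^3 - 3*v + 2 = (v - 1)*(v^2 + v - 2) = (v - 1)^2*(v + 2)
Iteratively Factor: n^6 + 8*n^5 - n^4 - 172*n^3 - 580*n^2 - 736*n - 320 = (n + 4)*(n^5 + 4*n^4 - 17*n^3 - 104*n^2 - 164*n - 80) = (n + 2)*(n + 4)*(n^4 + 2*n^3 - 21*n^2 - 62*n - 40) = (n + 1)*(n + 2)*(n + 4)*(n^3 + n^2 - 22*n - 40) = (n + 1)*(n + 2)^2*(n + 4)*(n^2 - n - 20) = (n + 1)*(n + 2)^2*(n + 4)^2*(n - 5)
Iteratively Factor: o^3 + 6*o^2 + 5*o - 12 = (o + 3)*(o^2 + 3*o - 4) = (o - 1)*(o + 3)*(o + 4)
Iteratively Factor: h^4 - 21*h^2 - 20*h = (h + 1)*(h^3 - h^2 - 20*h) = (h + 1)*(h + 4)*(h^2 - 5*h) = (h - 5)*(h + 1)*(h + 4)*(h)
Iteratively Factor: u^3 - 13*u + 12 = (u - 3)*(u^2 + 3*u - 4) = (u - 3)*(u - 1)*(u + 4)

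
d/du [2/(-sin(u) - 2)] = 2*cos(u)/(sin(u) + 2)^2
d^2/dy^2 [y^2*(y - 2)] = 6*y - 4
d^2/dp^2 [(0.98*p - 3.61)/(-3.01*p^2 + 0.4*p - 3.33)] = (-(0.98*p - 3.61)*(6.02*p - 0.4)*(12.04*p - 0.8) + (17.6988*p - 22.5162)*(3.01*p^2 - 0.4*p + 3.33))/(3.01*p^2 - 0.4*p + 3.33)^3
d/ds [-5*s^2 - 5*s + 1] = -10*s - 5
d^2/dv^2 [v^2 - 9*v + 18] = 2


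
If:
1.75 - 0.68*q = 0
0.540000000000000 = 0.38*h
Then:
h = 1.42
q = 2.57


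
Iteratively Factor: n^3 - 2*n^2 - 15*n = (n - 5)*(n^2 + 3*n) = n*(n - 5)*(n + 3)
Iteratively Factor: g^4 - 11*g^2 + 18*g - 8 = (g - 2)*(g^3 + 2*g^2 - 7*g + 4) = (g - 2)*(g - 1)*(g^2 + 3*g - 4) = (g - 2)*(g - 1)^2*(g + 4)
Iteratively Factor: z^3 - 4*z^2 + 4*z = (z - 2)*(z^2 - 2*z) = (z - 2)^2*(z)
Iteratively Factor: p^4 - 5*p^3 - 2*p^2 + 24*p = (p - 3)*(p^3 - 2*p^2 - 8*p) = (p - 3)*(p + 2)*(p^2 - 4*p) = (p - 4)*(p - 3)*(p + 2)*(p)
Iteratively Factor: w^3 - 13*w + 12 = (w + 4)*(w^2 - 4*w + 3) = (w - 1)*(w + 4)*(w - 3)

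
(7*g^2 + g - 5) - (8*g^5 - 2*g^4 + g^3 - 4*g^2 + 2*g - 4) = -8*g^5 + 2*g^4 - g^3 + 11*g^2 - g - 1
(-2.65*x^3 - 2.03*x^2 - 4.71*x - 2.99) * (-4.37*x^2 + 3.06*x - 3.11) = 11.5805*x^5 + 0.7621*x^4 + 22.6124*x^3 + 4.967*x^2 + 5.4987*x + 9.2989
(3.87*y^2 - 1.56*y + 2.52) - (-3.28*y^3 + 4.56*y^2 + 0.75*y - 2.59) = 3.28*y^3 - 0.69*y^2 - 2.31*y + 5.11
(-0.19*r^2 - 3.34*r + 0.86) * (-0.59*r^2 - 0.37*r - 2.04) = 0.1121*r^4 + 2.0409*r^3 + 1.116*r^2 + 6.4954*r - 1.7544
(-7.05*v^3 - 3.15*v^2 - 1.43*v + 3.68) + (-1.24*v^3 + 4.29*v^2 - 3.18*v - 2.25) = -8.29*v^3 + 1.14*v^2 - 4.61*v + 1.43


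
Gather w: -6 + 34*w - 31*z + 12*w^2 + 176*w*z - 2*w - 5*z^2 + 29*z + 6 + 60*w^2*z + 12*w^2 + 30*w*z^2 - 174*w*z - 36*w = w^2*(60*z + 24) + w*(30*z^2 + 2*z - 4) - 5*z^2 - 2*z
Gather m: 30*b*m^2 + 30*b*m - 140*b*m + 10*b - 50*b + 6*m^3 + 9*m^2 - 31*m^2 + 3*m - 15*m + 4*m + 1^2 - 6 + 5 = -40*b + 6*m^3 + m^2*(30*b - 22) + m*(-110*b - 8)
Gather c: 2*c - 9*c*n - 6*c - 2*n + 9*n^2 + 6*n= c*(-9*n - 4) + 9*n^2 + 4*n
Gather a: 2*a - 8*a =-6*a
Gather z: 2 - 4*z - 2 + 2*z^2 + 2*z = 2*z^2 - 2*z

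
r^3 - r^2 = r^2*(r - 1)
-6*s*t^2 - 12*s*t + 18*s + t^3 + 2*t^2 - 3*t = (-6*s + t)*(t - 1)*(t + 3)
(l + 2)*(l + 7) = l^2 + 9*l + 14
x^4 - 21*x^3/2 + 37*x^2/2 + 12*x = x*(x - 8)*(x - 3)*(x + 1/2)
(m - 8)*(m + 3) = m^2 - 5*m - 24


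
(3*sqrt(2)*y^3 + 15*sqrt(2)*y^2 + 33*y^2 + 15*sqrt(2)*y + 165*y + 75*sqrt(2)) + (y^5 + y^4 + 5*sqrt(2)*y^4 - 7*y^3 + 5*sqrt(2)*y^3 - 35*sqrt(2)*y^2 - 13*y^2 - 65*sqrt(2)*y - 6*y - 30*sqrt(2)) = y^5 + y^4 + 5*sqrt(2)*y^4 - 7*y^3 + 8*sqrt(2)*y^3 - 20*sqrt(2)*y^2 + 20*y^2 - 50*sqrt(2)*y + 159*y + 45*sqrt(2)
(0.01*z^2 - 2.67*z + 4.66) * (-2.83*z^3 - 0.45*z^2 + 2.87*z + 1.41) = -0.0283*z^5 + 7.5516*z^4 - 11.9576*z^3 - 9.7458*z^2 + 9.6095*z + 6.5706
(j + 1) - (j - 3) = 4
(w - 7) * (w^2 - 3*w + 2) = w^3 - 10*w^2 + 23*w - 14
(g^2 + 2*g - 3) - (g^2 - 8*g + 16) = 10*g - 19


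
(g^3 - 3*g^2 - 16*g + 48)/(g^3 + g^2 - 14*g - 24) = (g^2 + g - 12)/(g^2 + 5*g + 6)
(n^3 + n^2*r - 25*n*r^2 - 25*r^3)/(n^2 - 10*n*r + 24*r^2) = (n^3 + n^2*r - 25*n*r^2 - 25*r^3)/(n^2 - 10*n*r + 24*r^2)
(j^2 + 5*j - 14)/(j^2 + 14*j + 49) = (j - 2)/(j + 7)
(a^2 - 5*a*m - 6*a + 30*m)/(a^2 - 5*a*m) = (a - 6)/a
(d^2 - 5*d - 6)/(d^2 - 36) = (d + 1)/(d + 6)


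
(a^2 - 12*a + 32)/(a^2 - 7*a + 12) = (a - 8)/(a - 3)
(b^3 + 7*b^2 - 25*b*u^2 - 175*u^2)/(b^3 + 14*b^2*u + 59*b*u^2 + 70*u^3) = (b^2 - 5*b*u + 7*b - 35*u)/(b^2 + 9*b*u + 14*u^2)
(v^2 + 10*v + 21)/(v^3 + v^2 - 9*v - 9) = (v + 7)/(v^2 - 2*v - 3)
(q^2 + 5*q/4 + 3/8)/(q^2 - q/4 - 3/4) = (q + 1/2)/(q - 1)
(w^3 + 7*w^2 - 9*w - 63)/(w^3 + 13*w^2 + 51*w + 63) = (w - 3)/(w + 3)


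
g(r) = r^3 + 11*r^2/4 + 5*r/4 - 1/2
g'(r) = 3*r^2 + 11*r/2 + 5/4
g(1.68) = 14.10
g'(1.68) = 18.96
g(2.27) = 28.21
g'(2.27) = 29.19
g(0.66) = 1.81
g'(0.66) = 6.19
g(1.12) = 5.75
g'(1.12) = 11.17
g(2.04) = 21.98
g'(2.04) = 24.95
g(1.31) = 8.10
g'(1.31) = 13.60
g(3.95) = 108.97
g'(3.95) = 69.78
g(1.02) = 4.70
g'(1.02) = 9.98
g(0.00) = -0.50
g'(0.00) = 1.25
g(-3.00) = -6.50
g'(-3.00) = 11.75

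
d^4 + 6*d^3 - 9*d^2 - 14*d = d*(d - 2)*(d + 1)*(d + 7)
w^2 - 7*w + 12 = (w - 4)*(w - 3)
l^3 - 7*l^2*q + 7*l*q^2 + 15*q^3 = (l - 5*q)*(l - 3*q)*(l + q)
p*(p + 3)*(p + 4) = p^3 + 7*p^2 + 12*p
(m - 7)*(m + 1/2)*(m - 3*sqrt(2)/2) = m^3 - 13*m^2/2 - 3*sqrt(2)*m^2/2 - 7*m/2 + 39*sqrt(2)*m/4 + 21*sqrt(2)/4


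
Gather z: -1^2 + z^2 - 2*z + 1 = z^2 - 2*z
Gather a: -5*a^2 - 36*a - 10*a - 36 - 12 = -5*a^2 - 46*a - 48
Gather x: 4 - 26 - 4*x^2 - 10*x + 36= -4*x^2 - 10*x + 14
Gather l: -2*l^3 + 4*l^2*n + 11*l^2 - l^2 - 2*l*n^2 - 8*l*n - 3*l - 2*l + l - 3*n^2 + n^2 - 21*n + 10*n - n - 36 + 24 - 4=-2*l^3 + l^2*(4*n + 10) + l*(-2*n^2 - 8*n - 4) - 2*n^2 - 12*n - 16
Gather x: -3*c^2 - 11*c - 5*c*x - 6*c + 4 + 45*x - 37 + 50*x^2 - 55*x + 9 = -3*c^2 - 17*c + 50*x^2 + x*(-5*c - 10) - 24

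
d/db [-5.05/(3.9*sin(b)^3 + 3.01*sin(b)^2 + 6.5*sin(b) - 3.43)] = (59.085*sin(b)^2 + 30.401*sin(b) + 32.825)*cos(b)/(3.9*sin(b)^3 + 3.01*sin(b)^2 + 6.5*sin(b) - 3.43)^2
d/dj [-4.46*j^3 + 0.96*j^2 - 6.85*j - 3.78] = -13.38*j^2 + 1.92*j - 6.85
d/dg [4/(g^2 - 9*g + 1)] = 4*(9 - 2*g)/(g^2 - 9*g + 1)^2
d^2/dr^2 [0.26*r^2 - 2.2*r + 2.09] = 0.520000000000000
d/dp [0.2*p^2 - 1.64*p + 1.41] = 0.4*p - 1.64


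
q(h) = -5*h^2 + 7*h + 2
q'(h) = 7 - 10*h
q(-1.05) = -10.86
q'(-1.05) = 17.50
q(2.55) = -12.66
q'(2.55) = -18.50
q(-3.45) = -81.66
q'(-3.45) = 41.50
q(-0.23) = 0.13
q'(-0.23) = 9.30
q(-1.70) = -24.35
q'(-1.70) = 24.00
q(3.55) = -36.16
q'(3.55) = -28.50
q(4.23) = -57.85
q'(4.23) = -35.30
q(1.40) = 2.00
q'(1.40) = -7.00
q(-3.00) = -64.00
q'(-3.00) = 37.00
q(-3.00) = -64.00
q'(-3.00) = 37.00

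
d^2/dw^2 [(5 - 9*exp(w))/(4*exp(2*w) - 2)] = (-36*exp(4*w) + 80*exp(3*w) - 108*exp(2*w) + 40*exp(w) - 9)*exp(w)/(2*(8*exp(6*w) - 12*exp(4*w) + 6*exp(2*w) - 1))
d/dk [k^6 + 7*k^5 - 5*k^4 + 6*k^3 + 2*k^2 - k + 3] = 6*k^5 + 35*k^4 - 20*k^3 + 18*k^2 + 4*k - 1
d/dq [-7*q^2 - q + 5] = -14*q - 1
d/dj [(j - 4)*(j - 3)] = 2*j - 7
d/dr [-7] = 0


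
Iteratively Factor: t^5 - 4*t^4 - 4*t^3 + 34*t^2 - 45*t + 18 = (t + 3)*(t^4 - 7*t^3 + 17*t^2 - 17*t + 6) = (t - 2)*(t + 3)*(t^3 - 5*t^2 + 7*t - 3) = (t - 3)*(t - 2)*(t + 3)*(t^2 - 2*t + 1) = (t - 3)*(t - 2)*(t - 1)*(t + 3)*(t - 1)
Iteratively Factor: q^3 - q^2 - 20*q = (q)*(q^2 - q - 20) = q*(q - 5)*(q + 4)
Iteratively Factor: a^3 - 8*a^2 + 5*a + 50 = (a - 5)*(a^2 - 3*a - 10) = (a - 5)*(a + 2)*(a - 5)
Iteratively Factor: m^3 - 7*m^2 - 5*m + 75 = (m - 5)*(m^2 - 2*m - 15) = (m - 5)*(m + 3)*(m - 5)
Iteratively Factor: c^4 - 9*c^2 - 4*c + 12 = (c + 2)*(c^3 - 2*c^2 - 5*c + 6) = (c - 3)*(c + 2)*(c^2 + c - 2) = (c - 3)*(c + 2)^2*(c - 1)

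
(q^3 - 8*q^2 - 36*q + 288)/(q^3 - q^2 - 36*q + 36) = (q - 8)/(q - 1)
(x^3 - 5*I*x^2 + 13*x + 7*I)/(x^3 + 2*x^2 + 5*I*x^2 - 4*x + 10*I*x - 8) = (x^2 - 6*I*x + 7)/(x^2 + x*(2 + 4*I) + 8*I)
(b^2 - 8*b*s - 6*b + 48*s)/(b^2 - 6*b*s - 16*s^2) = (b - 6)/(b + 2*s)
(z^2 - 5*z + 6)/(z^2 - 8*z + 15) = (z - 2)/(z - 5)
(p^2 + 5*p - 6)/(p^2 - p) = (p + 6)/p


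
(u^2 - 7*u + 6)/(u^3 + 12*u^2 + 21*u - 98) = (u^2 - 7*u + 6)/(u^3 + 12*u^2 + 21*u - 98)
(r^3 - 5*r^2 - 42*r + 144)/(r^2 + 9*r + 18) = (r^2 - 11*r + 24)/(r + 3)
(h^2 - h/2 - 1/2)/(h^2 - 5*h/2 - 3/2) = (h - 1)/(h - 3)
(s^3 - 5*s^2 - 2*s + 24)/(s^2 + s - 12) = (s^2 - 2*s - 8)/(s + 4)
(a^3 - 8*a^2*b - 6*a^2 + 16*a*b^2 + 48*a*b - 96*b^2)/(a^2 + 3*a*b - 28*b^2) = (a^2 - 4*a*b - 6*a + 24*b)/(a + 7*b)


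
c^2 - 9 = (c - 3)*(c + 3)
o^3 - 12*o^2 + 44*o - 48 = (o - 6)*(o - 4)*(o - 2)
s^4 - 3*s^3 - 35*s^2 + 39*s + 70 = (s - 7)*(s - 2)*(s + 1)*(s + 5)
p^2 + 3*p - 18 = (p - 3)*(p + 6)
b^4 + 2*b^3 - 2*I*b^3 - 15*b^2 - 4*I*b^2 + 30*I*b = b*(b - 3)*(b + 5)*(b - 2*I)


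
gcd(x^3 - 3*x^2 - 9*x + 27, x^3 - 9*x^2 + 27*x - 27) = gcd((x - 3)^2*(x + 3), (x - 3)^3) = x^2 - 6*x + 9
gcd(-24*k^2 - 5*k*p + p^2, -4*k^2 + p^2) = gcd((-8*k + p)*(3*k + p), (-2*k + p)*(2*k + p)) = 1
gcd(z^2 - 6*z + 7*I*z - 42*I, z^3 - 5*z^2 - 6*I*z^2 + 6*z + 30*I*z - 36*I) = 1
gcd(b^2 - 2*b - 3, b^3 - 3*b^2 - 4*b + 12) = b - 3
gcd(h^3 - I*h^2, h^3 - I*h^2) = h^3 - I*h^2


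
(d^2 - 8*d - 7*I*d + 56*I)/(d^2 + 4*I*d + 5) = (d^2 - 8*d - 7*I*d + 56*I)/(d^2 + 4*I*d + 5)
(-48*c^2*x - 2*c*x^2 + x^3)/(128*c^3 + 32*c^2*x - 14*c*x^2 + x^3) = x*(6*c + x)/(-16*c^2 - 6*c*x + x^2)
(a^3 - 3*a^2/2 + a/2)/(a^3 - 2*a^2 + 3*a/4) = 2*(a - 1)/(2*a - 3)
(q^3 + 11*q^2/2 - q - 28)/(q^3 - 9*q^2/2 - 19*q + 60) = (2*q^2 + 3*q - 14)/(2*q^2 - 17*q + 30)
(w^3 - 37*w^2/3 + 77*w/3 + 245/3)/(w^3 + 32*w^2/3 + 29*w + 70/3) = (w^2 - 14*w + 49)/(w^2 + 9*w + 14)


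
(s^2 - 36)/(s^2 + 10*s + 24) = (s - 6)/(s + 4)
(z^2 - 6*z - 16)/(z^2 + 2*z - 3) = (z^2 - 6*z - 16)/(z^2 + 2*z - 3)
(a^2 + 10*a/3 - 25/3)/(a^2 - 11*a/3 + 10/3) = (a + 5)/(a - 2)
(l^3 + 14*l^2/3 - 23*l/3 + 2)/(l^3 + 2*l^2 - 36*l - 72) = (3*l^2 - 4*l + 1)/(3*(l^2 - 4*l - 12))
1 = 1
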